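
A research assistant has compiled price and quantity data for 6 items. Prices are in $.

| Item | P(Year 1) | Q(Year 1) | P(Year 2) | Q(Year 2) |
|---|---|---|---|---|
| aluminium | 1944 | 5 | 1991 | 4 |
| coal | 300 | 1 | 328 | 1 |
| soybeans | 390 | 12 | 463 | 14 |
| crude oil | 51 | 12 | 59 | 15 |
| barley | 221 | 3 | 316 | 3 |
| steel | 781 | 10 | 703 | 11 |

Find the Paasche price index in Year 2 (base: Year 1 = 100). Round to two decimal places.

103.33

Paasche price index uses current-period quantities as weights.
ΣP(Year 2)·Q(Year 2) = 1991×4 + 328×1 + 463×14 + 59×15 + 316×3 + 703×11 = 7964 + 328 + 6482 + 885 + 948 + 7733 = 24340
ΣP(Year 1)·Q(Year 2) = 1944×4 + 300×1 + 390×14 + 51×15 + 221×3 + 781×11 = 7776 + 300 + 5460 + 765 + 663 + 8591 = 23555
Index = 24340 / 23555 × 100 = 103.3326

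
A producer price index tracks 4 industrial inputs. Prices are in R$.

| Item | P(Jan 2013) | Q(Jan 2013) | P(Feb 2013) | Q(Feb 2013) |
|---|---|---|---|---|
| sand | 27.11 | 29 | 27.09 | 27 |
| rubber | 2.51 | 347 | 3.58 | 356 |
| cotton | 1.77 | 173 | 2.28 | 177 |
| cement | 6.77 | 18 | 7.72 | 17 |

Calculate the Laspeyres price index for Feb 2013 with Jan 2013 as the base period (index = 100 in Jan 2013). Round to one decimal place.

122.8

Laspeyres price index uses base-period quantities as weights.
ΣP(Feb 2013)·Q(Jan 2013) = 27.09×29 + 3.58×347 + 2.28×173 + 7.72×18 = 785.61 + 1242.26 + 394.44 + 138.96 = 2561.27
ΣP(Jan 2013)·Q(Jan 2013) = 27.11×29 + 2.51×347 + 1.77×173 + 6.77×18 = 786.19 + 870.97 + 306.21 + 121.86 = 2085.23
Index = 2561.27 / 2085.23 × 100 = 122.8291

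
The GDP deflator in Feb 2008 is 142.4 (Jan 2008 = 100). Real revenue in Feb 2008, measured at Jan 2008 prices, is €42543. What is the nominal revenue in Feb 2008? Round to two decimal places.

Nominal = Real × (Index/100) = 42543 × (142.4/100)
        = 42543 × 1.424 = 60581.2320

60581.23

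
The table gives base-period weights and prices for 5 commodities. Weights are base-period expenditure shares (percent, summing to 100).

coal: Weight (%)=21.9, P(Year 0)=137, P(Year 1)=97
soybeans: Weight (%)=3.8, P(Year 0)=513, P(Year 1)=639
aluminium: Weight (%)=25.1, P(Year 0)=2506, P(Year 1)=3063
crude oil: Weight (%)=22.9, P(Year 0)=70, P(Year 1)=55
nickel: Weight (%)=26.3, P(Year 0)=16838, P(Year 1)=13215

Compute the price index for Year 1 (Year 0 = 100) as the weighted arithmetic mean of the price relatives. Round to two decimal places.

coal: 21.9 × (97/137) = 21.9 × 0.708029 = 15.5058
soybeans: 3.8 × (639/513) = 3.8 × 1.245614 = 4.7333
aluminium: 25.1 × (3063/2506) = 25.1 × 1.222267 = 30.6789
crude oil: 22.9 × (55/70) = 22.9 × 0.785714 = 17.9929
nickel: 26.3 × (13215/16838) = 26.3 × 0.784832 = 20.6411
Index = Σ wᵢ·(p₁ᵢ/p₀ᵢ) = 15.5058 + 4.7333 + 30.6789 + 17.9929 + 20.6411 = 89.5520

89.55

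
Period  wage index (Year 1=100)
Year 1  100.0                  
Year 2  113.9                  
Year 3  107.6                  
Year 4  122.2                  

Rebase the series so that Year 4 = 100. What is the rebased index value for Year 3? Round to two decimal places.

88.05

Rebased(Year 3) = 107.6 / 122.2 × 100 = 88.0524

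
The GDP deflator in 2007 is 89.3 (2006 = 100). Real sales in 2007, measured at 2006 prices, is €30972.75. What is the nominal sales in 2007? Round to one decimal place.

27658.7

Nominal = Real × (Index/100) = 30972.75 × (89.3/100)
        = 30972.75 × 0.893 = 27658.6658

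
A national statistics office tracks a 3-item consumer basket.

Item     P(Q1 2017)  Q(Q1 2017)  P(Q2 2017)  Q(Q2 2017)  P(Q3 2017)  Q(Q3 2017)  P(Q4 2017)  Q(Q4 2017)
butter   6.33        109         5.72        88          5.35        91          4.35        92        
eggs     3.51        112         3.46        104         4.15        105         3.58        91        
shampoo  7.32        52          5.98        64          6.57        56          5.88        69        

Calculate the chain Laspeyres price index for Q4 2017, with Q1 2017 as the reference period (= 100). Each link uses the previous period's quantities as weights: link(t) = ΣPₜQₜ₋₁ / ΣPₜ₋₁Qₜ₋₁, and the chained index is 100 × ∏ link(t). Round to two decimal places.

Link Q1 2017→Q2 2017:
ΣP(Q2 2017)Q(Q1 2017) = 5.72×109 + 3.46×112 + 5.98×52 = 623.48 + 387.52 + 310.96 = 1321.96
ΣP(Q1 2017)Q(Q1 2017) = 6.33×109 + 3.51×112 + 7.32×52 = 689.97 + 393.12 + 380.64 = 1463.73
link = 1321.96/1463.73 = 0.903145
Link Q2 2017→Q3 2017:
ΣP(Q3 2017)Q(Q2 2017) = 5.35×88 + 4.15×104 + 6.57×64 = 470.8 + 431.6 + 420.48 = 1322.88
ΣP(Q2 2017)Q(Q2 2017) = 5.72×88 + 3.46×104 + 5.98×64 = 503.36 + 359.84 + 382.72 = 1245.92
link = 1322.88/1245.92 = 1.061770
Link Q3 2017→Q4 2017:
ΣP(Q4 2017)Q(Q3 2017) = 4.35×91 + 3.58×105 + 5.88×56 = 395.85 + 375.9 + 329.28 = 1101.03
ΣP(Q3 2017)Q(Q3 2017) = 5.35×91 + 4.15×105 + 6.57×56 = 486.85 + 435.75 + 367.92 = 1290.52
link = 1101.03/1290.52 = 0.853168
Chained index = 100 × 0.903145 × 1.061770 × 0.853168 = 81.8129

81.81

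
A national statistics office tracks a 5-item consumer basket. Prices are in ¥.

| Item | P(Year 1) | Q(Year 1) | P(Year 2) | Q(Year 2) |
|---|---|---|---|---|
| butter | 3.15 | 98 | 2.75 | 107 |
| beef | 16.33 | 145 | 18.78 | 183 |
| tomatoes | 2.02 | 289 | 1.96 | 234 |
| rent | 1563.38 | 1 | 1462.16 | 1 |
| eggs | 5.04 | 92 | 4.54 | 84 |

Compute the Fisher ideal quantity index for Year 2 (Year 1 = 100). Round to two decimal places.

110.16

Laspeyres component (base-period weights):
ΣP(Year 1)Q(Year 2) = 3.15×107 + 16.33×183 + 2.02×234 + 1563.38×1 + 5.04×84 = 337.05 + 2988.39 + 472.68 + 1563.38 + 423.36 = 5784.86
ΣP(Year 1)Q(Year 1) = 3.15×98 + 16.33×145 + 2.02×289 + 1563.38×1 + 5.04×92 = 308.7 + 2367.85 + 583.78 + 1563.38 + 463.68 = 5287.39
L = 5784.86 / 5287.39 × 100 = 109.4086
Paasche component (current-period weights):
ΣP(Year 2)Q(Year 2) = 2.75×107 + 18.78×183 + 1.96×234 + 1462.16×1 + 4.54×84 = 294.25 + 3436.74 + 458.64 + 1462.16 + 381.36 = 6033.15
ΣP(Year 2)Q(Year 1) = 2.75×98 + 18.78×145 + 1.96×289 + 1462.16×1 + 4.54×92 = 269.5 + 2723.1 + 566.44 + 1462.16 + 417.68 = 5438.88
P = 6033.15 / 5438.88 × 100 = 110.9263
Fisher = √(L × P) = √(109.4086 × 110.9263) = 110.1649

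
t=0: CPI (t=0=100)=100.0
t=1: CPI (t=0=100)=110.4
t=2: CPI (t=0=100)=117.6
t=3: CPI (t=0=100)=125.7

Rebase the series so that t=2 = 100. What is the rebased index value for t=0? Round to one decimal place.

Rebased(t=0) = 100.0 / 117.6 × 100 = 85.0340

85.0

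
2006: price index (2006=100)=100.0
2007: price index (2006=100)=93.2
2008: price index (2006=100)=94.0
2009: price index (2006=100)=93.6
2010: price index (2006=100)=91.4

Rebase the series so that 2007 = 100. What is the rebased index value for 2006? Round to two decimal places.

107.30

Rebased(2006) = 100.0 / 93.2 × 100 = 107.2961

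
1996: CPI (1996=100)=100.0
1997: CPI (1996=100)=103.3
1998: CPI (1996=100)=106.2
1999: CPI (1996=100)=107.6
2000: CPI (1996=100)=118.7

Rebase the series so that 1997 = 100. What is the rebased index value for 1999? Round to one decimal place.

Rebased(1999) = 107.6 / 103.3 × 100 = 104.1626

104.2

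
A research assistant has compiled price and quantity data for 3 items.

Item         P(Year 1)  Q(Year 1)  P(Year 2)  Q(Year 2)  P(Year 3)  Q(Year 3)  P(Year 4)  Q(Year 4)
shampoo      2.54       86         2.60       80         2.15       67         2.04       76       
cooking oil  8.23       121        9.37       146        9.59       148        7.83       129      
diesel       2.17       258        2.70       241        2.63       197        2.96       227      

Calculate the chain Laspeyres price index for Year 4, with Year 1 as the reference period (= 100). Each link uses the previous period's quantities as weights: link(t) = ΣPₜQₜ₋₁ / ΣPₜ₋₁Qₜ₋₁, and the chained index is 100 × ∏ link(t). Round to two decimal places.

103.52

Link Year 1→Year 2:
ΣP(Year 2)Q(Year 1) = 2.60×86 + 9.37×121 + 2.70×258 = 223.6 + 1133.77 + 696.6 = 2053.97
ΣP(Year 1)Q(Year 1) = 2.54×86 + 8.23×121 + 2.17×258 = 218.44 + 995.83 + 559.86 = 1774.13
link = 2053.97/1774.13 = 1.157734
Link Year 2→Year 3:
ΣP(Year 3)Q(Year 2) = 2.15×80 + 9.59×146 + 2.63×241 = 172 + 1400.14 + 633.83 = 2205.97
ΣP(Year 2)Q(Year 2) = 2.60×80 + 9.37×146 + 2.70×241 = 208 + 1368.02 + 650.7 = 2226.72
link = 2205.97/2226.72 = 0.990681
Link Year 3→Year 4:
ΣP(Year 4)Q(Year 3) = 2.04×67 + 7.83×148 + 2.96×197 = 136.68 + 1158.84 + 583.12 = 1878.64
ΣP(Year 3)Q(Year 3) = 2.15×67 + 9.59×148 + 2.63×197 = 144.05 + 1419.32 + 518.11 = 2081.48
link = 1878.64/2081.48 = 0.902550
Chained index = 100 × 1.157734 × 0.990681 × 0.902550 = 103.5175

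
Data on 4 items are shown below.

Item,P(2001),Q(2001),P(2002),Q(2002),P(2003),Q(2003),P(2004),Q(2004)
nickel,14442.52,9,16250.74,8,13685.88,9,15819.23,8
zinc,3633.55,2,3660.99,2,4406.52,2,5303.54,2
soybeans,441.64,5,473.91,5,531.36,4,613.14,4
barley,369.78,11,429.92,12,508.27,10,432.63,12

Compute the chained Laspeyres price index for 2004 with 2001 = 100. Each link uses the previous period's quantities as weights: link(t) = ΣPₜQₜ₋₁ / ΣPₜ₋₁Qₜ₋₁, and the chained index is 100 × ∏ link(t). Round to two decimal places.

Link 2001→2002:
ΣP(2002)Q(2001) = 16250.74×9 + 3660.99×2 + 473.91×5 + 429.92×11 = 146256.66 + 7321.98 + 2369.55 + 4729.12 = 160677.31
ΣP(2001)Q(2001) = 14442.52×9 + 3633.55×2 + 441.64×5 + 369.78×11 = 129982.68 + 7267.1 + 2208.2 + 4067.58 = 143525.56
link = 160677.31/143525.56 = 1.119503
Link 2002→2003:
ΣP(2003)Q(2002) = 13685.88×8 + 4406.52×2 + 531.36×5 + 508.27×12 = 109487.04 + 8813.04 + 2656.8 + 6099.24 = 127056.12
ΣP(2002)Q(2002) = 16250.74×8 + 3660.99×2 + 473.91×5 + 429.92×12 = 130005.92 + 7321.98 + 2369.55 + 5159.04 = 144856.49
link = 127056.12/144856.49 = 0.877117
Link 2003→2004:
ΣP(2004)Q(2003) = 15819.23×9 + 5303.54×2 + 613.14×4 + 432.63×10 = 142373.07 + 10607.08 + 2452.56 + 4326.3 = 159759.01
ΣP(2003)Q(2003) = 13685.88×9 + 4406.52×2 + 531.36×4 + 508.27×10 = 123172.92 + 8813.04 + 2125.44 + 5082.7 = 139194.1
link = 159759.01/139194.1 = 1.147743
Chained index = 100 × 1.119503 × 0.877117 × 1.147743 = 112.7009

112.70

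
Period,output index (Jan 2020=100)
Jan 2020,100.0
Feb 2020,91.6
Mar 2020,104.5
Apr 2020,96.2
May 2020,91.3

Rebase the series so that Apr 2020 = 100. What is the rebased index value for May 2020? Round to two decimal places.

Rebased(May 2020) = 91.3 / 96.2 × 100 = 94.9064

94.91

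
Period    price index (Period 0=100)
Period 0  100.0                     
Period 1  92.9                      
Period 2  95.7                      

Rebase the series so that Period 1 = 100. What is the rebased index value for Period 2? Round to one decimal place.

103.0

Rebased(Period 2) = 95.7 / 92.9 × 100 = 103.0140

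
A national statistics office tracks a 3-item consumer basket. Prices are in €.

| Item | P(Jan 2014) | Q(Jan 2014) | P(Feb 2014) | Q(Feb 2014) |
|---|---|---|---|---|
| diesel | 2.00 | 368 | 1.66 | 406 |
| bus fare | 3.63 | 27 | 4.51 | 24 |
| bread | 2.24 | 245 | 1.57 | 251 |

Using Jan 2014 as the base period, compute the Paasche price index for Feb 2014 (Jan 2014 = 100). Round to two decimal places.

80.49

Paasche price index uses current-period quantities as weights.
ΣP(Feb 2014)·Q(Feb 2014) = 1.66×406 + 4.51×24 + 1.57×251 = 673.96 + 108.24 + 394.07 = 1176.27
ΣP(Jan 2014)·Q(Feb 2014) = 2.00×406 + 3.63×24 + 2.24×251 = 812 + 87.12 + 562.24 = 1461.36
Index = 1176.27 / 1461.36 × 100 = 80.4915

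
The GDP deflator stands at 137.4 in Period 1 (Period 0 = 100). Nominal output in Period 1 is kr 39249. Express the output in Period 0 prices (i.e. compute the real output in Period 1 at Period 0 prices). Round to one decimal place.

28565.5

Real = Nominal ÷ (Index/100) = 39249 ÷ (137.4/100)
     = 39249 ÷ 1.374 = 28565.5022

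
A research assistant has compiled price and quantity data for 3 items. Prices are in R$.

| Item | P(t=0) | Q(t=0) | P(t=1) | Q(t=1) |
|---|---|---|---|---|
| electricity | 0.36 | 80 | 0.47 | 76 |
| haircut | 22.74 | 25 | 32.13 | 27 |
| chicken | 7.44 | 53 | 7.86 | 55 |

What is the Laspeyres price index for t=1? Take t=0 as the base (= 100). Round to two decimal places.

Laspeyres price index uses base-period quantities as weights.
ΣP(t=1)·Q(t=0) = 0.47×80 + 32.13×25 + 7.86×53 = 37.6 + 803.25 + 416.58 = 1257.43
ΣP(t=0)·Q(t=0) = 0.36×80 + 22.74×25 + 7.44×53 = 28.8 + 568.5 + 394.32 = 991.62
Index = 1257.43 / 991.62 × 100 = 126.8056

126.81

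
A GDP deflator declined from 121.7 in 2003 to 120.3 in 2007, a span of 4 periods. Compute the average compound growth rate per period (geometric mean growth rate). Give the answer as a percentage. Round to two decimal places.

-0.29%

Growth factor = (120.3/121.7)^(1/4) = (0.988496)^(1/4) = 0.997112
Growth rate = 0.997112 − 1 = -0.002888 = -0.2888%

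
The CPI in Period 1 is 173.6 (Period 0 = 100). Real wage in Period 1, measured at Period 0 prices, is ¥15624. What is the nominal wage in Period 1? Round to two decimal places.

Nominal = Real × (Index/100) = 15624 × (173.6/100)
        = 15624 × 1.736 = 27123.2640

27123.26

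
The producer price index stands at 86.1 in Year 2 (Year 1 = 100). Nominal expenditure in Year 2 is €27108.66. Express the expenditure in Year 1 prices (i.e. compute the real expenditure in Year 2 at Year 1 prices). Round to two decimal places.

Real = Nominal ÷ (Index/100) = 27108.66 ÷ (86.1/100)
     = 27108.66 ÷ 0.861 = 31485.0871

31485.09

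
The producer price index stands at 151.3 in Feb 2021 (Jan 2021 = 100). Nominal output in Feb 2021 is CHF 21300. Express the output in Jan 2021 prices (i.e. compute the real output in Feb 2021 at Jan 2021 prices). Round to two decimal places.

Real = Nominal ÷ (Index/100) = 21300 ÷ (151.3/100)
     = 21300 ÷ 1.513 = 14077.9907

14077.99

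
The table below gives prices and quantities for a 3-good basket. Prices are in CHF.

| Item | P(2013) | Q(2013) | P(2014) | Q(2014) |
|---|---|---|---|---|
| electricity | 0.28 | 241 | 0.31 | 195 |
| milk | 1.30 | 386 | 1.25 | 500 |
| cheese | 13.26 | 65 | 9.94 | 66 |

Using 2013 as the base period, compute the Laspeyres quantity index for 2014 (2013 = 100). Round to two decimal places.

110.38

Laspeyres quantity index uses base-period prices as weights.
ΣP(2013)·Q(2014) = 0.28×195 + 1.30×500 + 13.26×66 = 54.6 + 650 + 875.16 = 1579.76
ΣP(2013)·Q(2013) = 0.28×241 + 1.30×386 + 13.26×65 = 67.48 + 501.8 + 861.9 = 1431.18
Index = 1579.76 / 1431.18 × 100 = 110.3816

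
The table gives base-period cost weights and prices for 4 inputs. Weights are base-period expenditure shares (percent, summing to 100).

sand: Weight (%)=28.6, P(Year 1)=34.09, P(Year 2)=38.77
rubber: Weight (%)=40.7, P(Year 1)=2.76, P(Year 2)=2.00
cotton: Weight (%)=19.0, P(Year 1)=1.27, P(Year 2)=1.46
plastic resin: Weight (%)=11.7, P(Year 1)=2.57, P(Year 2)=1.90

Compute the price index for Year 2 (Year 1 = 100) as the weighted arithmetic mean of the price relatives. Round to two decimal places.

92.51

sand: 28.6 × (38.77/34.09) = 28.6 × 1.137284 = 32.5263
rubber: 40.7 × (2.00/2.76) = 40.7 × 0.724638 = 29.4928
cotton: 19.0 × (1.46/1.27) = 19.0 × 1.149606 = 21.8425
plastic resin: 11.7 × (1.90/2.57) = 11.7 × 0.739300 = 8.6498
Index = Σ wᵢ·(p₁ᵢ/p₀ᵢ) = 32.5263 + 29.4928 + 21.8425 + 8.6498 = 92.5114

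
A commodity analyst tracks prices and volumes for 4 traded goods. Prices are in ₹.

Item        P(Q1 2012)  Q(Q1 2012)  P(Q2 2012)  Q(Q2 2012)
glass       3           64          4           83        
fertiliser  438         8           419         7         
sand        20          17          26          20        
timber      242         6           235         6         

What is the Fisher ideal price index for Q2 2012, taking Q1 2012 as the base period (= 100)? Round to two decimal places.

100.01

Laspeyres component (base-period weights):
ΣP(Q2 2012)Q(Q1 2012) = 4×64 + 419×8 + 26×17 + 235×6 = 256 + 3352 + 442 + 1410 = 5460
ΣP(Q1 2012)Q(Q1 2012) = 3×64 + 438×8 + 20×17 + 242×6 = 192 + 3504 + 340 + 1452 = 5488
L = 5460 / 5488 × 100 = 99.4898
Paasche component (current-period weights):
ΣP(Q2 2012)Q(Q2 2012) = 4×83 + 419×7 + 26×20 + 235×6 = 332 + 2933 + 520 + 1410 = 5195
ΣP(Q1 2012)Q(Q2 2012) = 3×83 + 438×7 + 20×20 + 242×6 = 249 + 3066 + 400 + 1452 = 5167
P = 5195 / 5167 × 100 = 100.5419
Fisher = √(L × P) = √(99.4898 × 100.5419) = 100.0145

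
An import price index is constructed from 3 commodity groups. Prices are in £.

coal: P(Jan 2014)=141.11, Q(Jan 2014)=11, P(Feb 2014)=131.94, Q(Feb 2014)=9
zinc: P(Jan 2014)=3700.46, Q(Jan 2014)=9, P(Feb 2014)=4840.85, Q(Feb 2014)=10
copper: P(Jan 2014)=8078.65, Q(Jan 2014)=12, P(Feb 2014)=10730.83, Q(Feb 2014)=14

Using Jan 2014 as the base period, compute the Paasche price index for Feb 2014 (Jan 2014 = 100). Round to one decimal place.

Paasche price index uses current-period quantities as weights.
ΣP(Feb 2014)·Q(Feb 2014) = 131.94×9 + 4840.85×10 + 10730.83×14 = 1187.46 + 48408.5 + 150231.62 = 199827.58
ΣP(Jan 2014)·Q(Feb 2014) = 141.11×9 + 3700.46×10 + 8078.65×14 = 1269.99 + 37004.6 + 113101.1 = 151375.69
Index = 199827.58 / 151375.69 × 100 = 132.0077

132.0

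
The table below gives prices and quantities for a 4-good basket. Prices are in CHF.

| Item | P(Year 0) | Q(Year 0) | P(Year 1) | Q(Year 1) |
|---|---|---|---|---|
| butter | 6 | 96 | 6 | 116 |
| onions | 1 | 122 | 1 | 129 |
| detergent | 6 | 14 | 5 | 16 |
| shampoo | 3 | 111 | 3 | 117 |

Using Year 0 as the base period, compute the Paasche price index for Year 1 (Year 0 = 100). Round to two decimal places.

98.74

Paasche price index uses current-period quantities as weights.
ΣP(Year 1)·Q(Year 1) = 6×116 + 1×129 + 5×16 + 3×117 = 696 + 129 + 80 + 351 = 1256
ΣP(Year 0)·Q(Year 1) = 6×116 + 1×129 + 6×16 + 3×117 = 696 + 129 + 96 + 351 = 1272
Index = 1256 / 1272 × 100 = 98.7421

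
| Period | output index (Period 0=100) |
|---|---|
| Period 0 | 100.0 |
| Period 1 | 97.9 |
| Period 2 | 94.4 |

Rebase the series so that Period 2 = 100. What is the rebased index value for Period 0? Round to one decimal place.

105.9

Rebased(Period 0) = 100.0 / 94.4 × 100 = 105.9322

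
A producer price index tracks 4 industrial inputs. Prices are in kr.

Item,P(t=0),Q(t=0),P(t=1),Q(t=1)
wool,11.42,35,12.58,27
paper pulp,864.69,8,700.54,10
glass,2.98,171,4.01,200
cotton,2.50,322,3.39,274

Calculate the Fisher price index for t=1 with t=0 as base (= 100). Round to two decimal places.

Laspeyres component (base-period weights):
ΣP(t=1)Q(t=0) = 12.58×35 + 700.54×8 + 4.01×171 + 3.39×322 = 440.3 + 5604.32 + 685.71 + 1091.58 = 7821.91
ΣP(t=0)Q(t=0) = 11.42×35 + 864.69×8 + 2.98×171 + 2.50×322 = 399.7 + 6917.52 + 509.58 + 805 = 8631.8
L = 7821.91 / 8631.8 × 100 = 90.6174
Paasche component (current-period weights):
ΣP(t=1)Q(t=1) = 12.58×27 + 700.54×10 + 4.01×200 + 3.39×274 = 339.66 + 7005.4 + 802 + 928.86 = 9075.92
ΣP(t=0)Q(t=1) = 11.42×27 + 864.69×10 + 2.98×200 + 2.50×274 = 308.34 + 8646.9 + 596 + 685 = 10236.24
P = 9075.92 / 10236.24 × 100 = 88.6646
Fisher = √(L × P) = √(90.6174 × 88.6646) = 89.6357

89.64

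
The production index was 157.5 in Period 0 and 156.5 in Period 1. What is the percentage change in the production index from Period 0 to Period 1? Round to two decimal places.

Change = (156.5 − 157.5) / 157.5 × 100
       = -1.0 / 157.5 × 100 = -0.6349%

-0.63%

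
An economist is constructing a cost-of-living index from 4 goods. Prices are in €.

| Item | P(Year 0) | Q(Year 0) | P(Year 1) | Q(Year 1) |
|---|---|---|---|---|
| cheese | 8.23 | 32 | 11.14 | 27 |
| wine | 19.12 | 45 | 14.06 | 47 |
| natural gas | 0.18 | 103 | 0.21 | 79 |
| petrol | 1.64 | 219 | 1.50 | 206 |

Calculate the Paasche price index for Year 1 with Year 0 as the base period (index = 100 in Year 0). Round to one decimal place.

87.4

Paasche price index uses current-period quantities as weights.
ΣP(Year 1)·Q(Year 1) = 11.14×27 + 14.06×47 + 0.21×79 + 1.50×206 = 300.78 + 660.82 + 16.59 + 309 = 1287.19
ΣP(Year 0)·Q(Year 1) = 8.23×27 + 19.12×47 + 0.18×79 + 1.64×206 = 222.21 + 898.64 + 14.22 + 337.84 = 1472.91
Index = 1287.19 / 1472.91 × 100 = 87.3909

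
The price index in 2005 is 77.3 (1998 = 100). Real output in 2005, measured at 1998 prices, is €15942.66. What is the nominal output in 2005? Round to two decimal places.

12323.68

Nominal = Real × (Index/100) = 15942.66 × (77.3/100)
        = 15942.66 × 0.773 = 12323.6762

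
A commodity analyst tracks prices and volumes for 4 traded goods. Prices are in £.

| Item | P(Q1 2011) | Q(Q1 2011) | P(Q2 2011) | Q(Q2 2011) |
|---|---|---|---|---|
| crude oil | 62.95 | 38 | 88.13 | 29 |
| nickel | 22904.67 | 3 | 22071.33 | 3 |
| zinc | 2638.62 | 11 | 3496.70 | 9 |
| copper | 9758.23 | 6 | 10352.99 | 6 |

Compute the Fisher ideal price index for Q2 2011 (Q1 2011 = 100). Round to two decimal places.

106.73

Laspeyres component (base-period weights):
ΣP(Q2 2011)Q(Q1 2011) = 88.13×38 + 22071.33×3 + 3496.70×11 + 10352.99×6 = 3348.94 + 66213.99 + 38463.7 + 62117.94 = 170144.57
ΣP(Q1 2011)Q(Q1 2011) = 62.95×38 + 22904.67×3 + 2638.62×11 + 9758.23×6 = 2392.1 + 68714.01 + 29024.82 + 58549.38 = 158680.31
L = 170144.57 / 158680.31 × 100 = 107.2248
Paasche component (current-period weights):
ΣP(Q2 2011)Q(Q2 2011) = 88.13×29 + 22071.33×3 + 3496.70×9 + 10352.99×6 = 2555.77 + 66213.99 + 31470.3 + 62117.94 = 162358
ΣP(Q1 2011)Q(Q2 2011) = 62.95×29 + 22904.67×3 + 2638.62×9 + 9758.23×6 = 1825.55 + 68714.01 + 23747.58 + 58549.38 = 152836.52
P = 162358 / 152836.52 × 100 = 106.2298
Fisher = √(L × P) = √(107.2248 × 106.2298) = 106.7261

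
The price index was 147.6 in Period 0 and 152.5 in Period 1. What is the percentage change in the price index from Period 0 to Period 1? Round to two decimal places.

3.32%

Change = (152.5 − 147.6) / 147.6 × 100
       = 4.9 / 147.6 × 100 = 3.3198%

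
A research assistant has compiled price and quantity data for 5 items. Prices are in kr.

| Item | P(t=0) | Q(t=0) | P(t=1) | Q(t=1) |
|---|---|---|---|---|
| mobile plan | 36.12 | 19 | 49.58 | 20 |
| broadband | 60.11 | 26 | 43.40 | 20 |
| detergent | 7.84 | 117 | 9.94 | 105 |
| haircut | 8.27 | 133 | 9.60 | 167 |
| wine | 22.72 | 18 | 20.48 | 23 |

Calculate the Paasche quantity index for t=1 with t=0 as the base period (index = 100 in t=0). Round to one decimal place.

Paasche quantity index uses current-period prices as weights.
ΣP(t=1)·Q(t=1) = 49.58×20 + 43.40×20 + 9.94×105 + 9.60×167 + 20.48×23 = 991.6 + 868 + 1043.7 + 1603.2 + 471.04 = 4977.54
ΣP(t=1)·Q(t=0) = 49.58×19 + 43.40×26 + 9.94×117 + 9.60×133 + 20.48×18 = 942.02 + 1128.4 + 1162.98 + 1276.8 + 368.64 = 4878.84
Index = 4977.54 / 4878.84 × 100 = 102.0230

102.0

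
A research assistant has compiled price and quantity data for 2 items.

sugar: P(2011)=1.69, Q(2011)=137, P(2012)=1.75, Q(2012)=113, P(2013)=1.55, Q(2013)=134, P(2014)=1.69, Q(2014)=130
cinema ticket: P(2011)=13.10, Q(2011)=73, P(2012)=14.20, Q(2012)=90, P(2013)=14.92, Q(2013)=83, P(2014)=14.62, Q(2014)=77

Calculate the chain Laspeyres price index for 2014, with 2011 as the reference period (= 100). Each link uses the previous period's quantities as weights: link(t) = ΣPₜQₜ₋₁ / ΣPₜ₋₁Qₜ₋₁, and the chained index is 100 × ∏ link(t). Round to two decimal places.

110.06

Link 2011→2012:
ΣP(2012)Q(2011) = 1.75×137 + 14.20×73 = 239.75 + 1036.6 = 1276.35
ΣP(2011)Q(2011) = 1.69×137 + 13.10×73 = 231.53 + 956.3 = 1187.83
link = 1276.35/1187.83 = 1.074522
Link 2012→2013:
ΣP(2013)Q(2012) = 1.55×113 + 14.92×90 = 175.15 + 1342.8 = 1517.95
ΣP(2012)Q(2012) = 1.75×113 + 14.20×90 = 197.75 + 1278 = 1475.75
link = 1517.95/1475.75 = 1.028596
Link 2013→2014:
ΣP(2014)Q(2013) = 1.69×134 + 14.62×83 = 226.46 + 1213.46 = 1439.92
ΣP(2013)Q(2013) = 1.55×134 + 14.92×83 = 207.7 + 1238.36 = 1446.06
link = 1439.92/1446.06 = 0.995754
Chained index = 100 × 1.074522 × 1.028596 × 0.995754 = 110.0556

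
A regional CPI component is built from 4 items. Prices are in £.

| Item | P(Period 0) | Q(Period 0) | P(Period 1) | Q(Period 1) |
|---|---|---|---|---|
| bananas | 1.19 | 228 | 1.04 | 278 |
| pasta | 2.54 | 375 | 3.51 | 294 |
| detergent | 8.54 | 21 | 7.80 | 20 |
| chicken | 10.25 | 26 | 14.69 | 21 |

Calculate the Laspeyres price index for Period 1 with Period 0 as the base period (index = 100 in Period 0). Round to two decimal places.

Laspeyres price index uses base-period quantities as weights.
ΣP(Period 1)·Q(Period 0) = 1.04×228 + 3.51×375 + 7.80×21 + 14.69×26 = 237.12 + 1316.25 + 163.8 + 381.94 = 2099.11
ΣP(Period 0)·Q(Period 0) = 1.19×228 + 2.54×375 + 8.54×21 + 10.25×26 = 271.32 + 952.5 + 179.34 + 266.5 = 1669.66
Index = 2099.11 / 1669.66 × 100 = 125.7208

125.72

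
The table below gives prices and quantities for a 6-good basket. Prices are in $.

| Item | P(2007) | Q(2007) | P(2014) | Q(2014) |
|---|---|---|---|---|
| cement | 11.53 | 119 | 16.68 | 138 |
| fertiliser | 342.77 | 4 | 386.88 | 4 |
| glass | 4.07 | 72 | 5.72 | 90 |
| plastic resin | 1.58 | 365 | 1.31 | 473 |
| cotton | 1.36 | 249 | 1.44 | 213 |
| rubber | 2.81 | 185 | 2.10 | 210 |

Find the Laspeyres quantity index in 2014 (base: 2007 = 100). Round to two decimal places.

110.83

Laspeyres quantity index uses base-period prices as weights.
ΣP(2007)·Q(2014) = 11.53×138 + 342.77×4 + 4.07×90 + 1.58×473 + 1.36×213 + 2.81×210 = 1591.14 + 1371.08 + 366.3 + 747.34 + 289.68 + 590.1 = 4955.64
ΣP(2007)·Q(2007) = 11.53×119 + 342.77×4 + 4.07×72 + 1.58×365 + 1.36×249 + 2.81×185 = 1372.07 + 1371.08 + 293.04 + 576.7 + 338.64 + 519.85 = 4471.38
Index = 4955.64 / 4471.38 × 100 = 110.8302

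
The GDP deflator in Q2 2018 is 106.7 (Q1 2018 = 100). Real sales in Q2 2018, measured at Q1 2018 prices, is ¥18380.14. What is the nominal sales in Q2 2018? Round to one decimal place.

19611.6

Nominal = Real × (Index/100) = 18380.14 × (106.7/100)
        = 18380.14 × 1.067 = 19611.6094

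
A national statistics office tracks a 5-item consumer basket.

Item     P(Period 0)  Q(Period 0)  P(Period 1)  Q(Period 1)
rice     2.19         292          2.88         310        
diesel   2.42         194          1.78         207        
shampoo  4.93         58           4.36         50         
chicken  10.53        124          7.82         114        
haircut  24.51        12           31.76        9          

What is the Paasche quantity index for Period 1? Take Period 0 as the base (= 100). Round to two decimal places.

95.22

Paasche quantity index uses current-period prices as weights.
ΣP(Period 1)·Q(Period 1) = 2.88×310 + 1.78×207 + 4.36×50 + 7.82×114 + 31.76×9 = 892.8 + 368.46 + 218 + 891.48 + 285.84 = 2656.58
ΣP(Period 1)·Q(Period 0) = 2.88×292 + 1.78×194 + 4.36×58 + 7.82×124 + 31.76×12 = 840.96 + 345.32 + 252.88 + 969.68 + 381.12 = 2789.96
Index = 2656.58 / 2789.96 × 100 = 95.2193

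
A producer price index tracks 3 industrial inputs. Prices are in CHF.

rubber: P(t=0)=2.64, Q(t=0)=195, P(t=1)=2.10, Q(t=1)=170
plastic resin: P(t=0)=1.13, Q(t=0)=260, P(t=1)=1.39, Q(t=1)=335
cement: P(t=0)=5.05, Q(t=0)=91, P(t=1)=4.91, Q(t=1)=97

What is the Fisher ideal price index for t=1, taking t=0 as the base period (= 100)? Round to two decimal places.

Laspeyres component (base-period weights):
ΣP(t=1)Q(t=0) = 2.10×195 + 1.39×260 + 4.91×91 = 409.5 + 361.4 + 446.81 = 1217.71
ΣP(t=0)Q(t=0) = 2.64×195 + 1.13×260 + 5.05×91 = 514.8 + 293.8 + 459.55 = 1268.15
L = 1217.71 / 1268.15 × 100 = 96.0226
Paasche component (current-period weights):
ΣP(t=1)Q(t=1) = 2.10×170 + 1.39×335 + 4.91×97 = 357 + 465.65 + 476.27 = 1298.92
ΣP(t=0)Q(t=1) = 2.64×170 + 1.13×335 + 5.05×97 = 448.8 + 378.55 + 489.85 = 1317.2
P = 1298.92 / 1317.2 × 100 = 98.6122
Fisher = √(L × P) = √(96.0226 × 98.6122) = 97.3088

97.31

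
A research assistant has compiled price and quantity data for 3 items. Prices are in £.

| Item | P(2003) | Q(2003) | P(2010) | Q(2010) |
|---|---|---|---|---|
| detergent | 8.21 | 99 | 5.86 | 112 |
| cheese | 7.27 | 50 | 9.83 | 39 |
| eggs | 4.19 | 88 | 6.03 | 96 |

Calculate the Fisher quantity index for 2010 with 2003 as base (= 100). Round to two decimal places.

Laspeyres component (base-period weights):
ΣP(2003)Q(2010) = 8.21×112 + 7.27×39 + 4.19×96 = 919.52 + 283.53 + 402.24 = 1605.29
ΣP(2003)Q(2003) = 8.21×99 + 7.27×50 + 4.19×88 = 812.79 + 363.5 + 368.72 = 1545.01
L = 1605.29 / 1545.01 × 100 = 103.9016
Paasche component (current-period weights):
ΣP(2010)Q(2010) = 5.86×112 + 9.83×39 + 6.03×96 = 656.32 + 383.37 + 578.88 = 1618.57
ΣP(2010)Q(2003) = 5.86×99 + 9.83×50 + 6.03×88 = 580.14 + 491.5 + 530.64 = 1602.28
P = 1618.57 / 1602.28 × 100 = 101.0167
Fisher = √(L × P) = √(103.9016 × 101.0167) = 102.4490

102.45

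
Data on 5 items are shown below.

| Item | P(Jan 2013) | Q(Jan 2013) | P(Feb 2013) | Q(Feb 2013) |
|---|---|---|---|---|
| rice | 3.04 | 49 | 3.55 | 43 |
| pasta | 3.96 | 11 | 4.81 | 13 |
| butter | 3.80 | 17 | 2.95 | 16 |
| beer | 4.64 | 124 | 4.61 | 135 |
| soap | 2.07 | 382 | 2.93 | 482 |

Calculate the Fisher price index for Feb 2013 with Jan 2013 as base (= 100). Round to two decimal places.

122.13

Laspeyres component (base-period weights):
ΣP(Feb 2013)Q(Jan 2013) = 3.55×49 + 4.81×11 + 2.95×17 + 4.61×124 + 2.93×382 = 173.95 + 52.91 + 50.15 + 571.64 + 1119.26 = 1967.91
ΣP(Jan 2013)Q(Jan 2013) = 3.04×49 + 3.96×11 + 3.80×17 + 4.64×124 + 2.07×382 = 148.96 + 43.56 + 64.6 + 575.36 + 790.74 = 1623.22
L = 1967.91 / 1623.22 × 100 = 121.2350
Paasche component (current-period weights):
ΣP(Feb 2013)Q(Feb 2013) = 3.55×43 + 4.81×13 + 2.95×16 + 4.61×135 + 2.93×482 = 152.65 + 62.53 + 47.2 + 622.35 + 1412.26 = 2296.99
ΣP(Jan 2013)Q(Feb 2013) = 3.04×43 + 3.96×13 + 3.80×16 + 4.64×135 + 2.07×482 = 130.72 + 51.48 + 60.8 + 626.4 + 997.74 = 1867.14
P = 2296.99 / 1867.14 × 100 = 123.0218
Fisher = √(L × P) = √(121.2350 × 123.0218) = 122.1251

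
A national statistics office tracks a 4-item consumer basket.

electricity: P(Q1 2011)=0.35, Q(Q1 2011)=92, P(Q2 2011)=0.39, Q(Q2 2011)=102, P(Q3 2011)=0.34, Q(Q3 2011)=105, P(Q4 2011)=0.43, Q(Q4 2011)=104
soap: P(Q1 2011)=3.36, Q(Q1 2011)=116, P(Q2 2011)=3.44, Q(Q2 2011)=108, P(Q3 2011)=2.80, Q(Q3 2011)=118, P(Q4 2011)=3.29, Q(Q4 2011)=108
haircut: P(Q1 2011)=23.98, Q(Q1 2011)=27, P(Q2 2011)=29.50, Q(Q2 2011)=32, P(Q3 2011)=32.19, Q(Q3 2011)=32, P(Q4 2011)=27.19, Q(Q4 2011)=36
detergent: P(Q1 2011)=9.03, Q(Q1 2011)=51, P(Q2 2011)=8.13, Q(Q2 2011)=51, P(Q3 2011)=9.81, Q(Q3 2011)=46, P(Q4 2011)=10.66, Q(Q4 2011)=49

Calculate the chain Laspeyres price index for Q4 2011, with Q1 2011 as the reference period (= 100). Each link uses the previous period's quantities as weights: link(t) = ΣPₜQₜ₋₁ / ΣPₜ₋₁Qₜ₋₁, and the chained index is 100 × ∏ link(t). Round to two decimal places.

Link Q1 2011→Q2 2011:
ΣP(Q2 2011)Q(Q1 2011) = 0.39×92 + 3.44×116 + 29.50×27 + 8.13×51 = 35.88 + 399.04 + 796.5 + 414.63 = 1646.05
ΣP(Q1 2011)Q(Q1 2011) = 0.35×92 + 3.36×116 + 23.98×27 + 9.03×51 = 32.2 + 389.76 + 647.46 + 460.53 = 1529.95
link = 1646.05/1529.95 = 1.075885
Link Q2 2011→Q3 2011:
ΣP(Q3 2011)Q(Q2 2011) = 0.34×102 + 2.80×108 + 32.19×32 + 9.81×51 = 34.68 + 302.4 + 1030.08 + 500.31 = 1867.47
ΣP(Q2 2011)Q(Q2 2011) = 0.39×102 + 3.44×108 + 29.50×32 + 8.13×51 = 39.78 + 371.52 + 944 + 414.63 = 1769.93
link = 1867.47/1769.93 = 1.055110
Link Q3 2011→Q4 2011:
ΣP(Q4 2011)Q(Q3 2011) = 0.43×105 + 3.29×118 + 27.19×32 + 10.66×46 = 45.15 + 388.22 + 870.08 + 490.36 = 1793.81
ΣP(Q3 2011)Q(Q3 2011) = 0.34×105 + 2.80×118 + 32.19×32 + 9.81×46 = 35.7 + 330.4 + 1030.08 + 451.26 = 1847.44
link = 1793.81/1847.44 = 0.970971
Chained index = 100 × 1.075885 × 1.055110 × 0.970971 = 110.2223

110.22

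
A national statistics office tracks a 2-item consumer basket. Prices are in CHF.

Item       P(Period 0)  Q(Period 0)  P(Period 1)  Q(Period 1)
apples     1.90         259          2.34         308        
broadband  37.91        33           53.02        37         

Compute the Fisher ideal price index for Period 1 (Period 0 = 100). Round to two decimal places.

135.04

Laspeyres component (base-period weights):
ΣP(Period 1)Q(Period 0) = 2.34×259 + 53.02×33 = 606.06 + 1749.66 = 2355.72
ΣP(Period 0)Q(Period 0) = 1.90×259 + 37.91×33 = 492.1 + 1251.03 = 1743.13
L = 2355.72 / 1743.13 × 100 = 135.1431
Paasche component (current-period weights):
ΣP(Period 1)Q(Period 1) = 2.34×308 + 53.02×37 = 720.72 + 1961.74 = 2682.46
ΣP(Period 0)Q(Period 1) = 1.90×308 + 37.91×37 = 585.2 + 1402.67 = 1987.87
P = 2682.46 / 1987.87 × 100 = 134.9414
Fisher = √(L × P) = √(135.1431 × 134.9414) = 135.0422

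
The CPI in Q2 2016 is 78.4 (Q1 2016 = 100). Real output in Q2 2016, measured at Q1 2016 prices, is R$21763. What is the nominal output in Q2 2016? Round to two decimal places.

17062.19

Nominal = Real × (Index/100) = 21763 × (78.4/100)
        = 21763 × 0.784 = 17062.1920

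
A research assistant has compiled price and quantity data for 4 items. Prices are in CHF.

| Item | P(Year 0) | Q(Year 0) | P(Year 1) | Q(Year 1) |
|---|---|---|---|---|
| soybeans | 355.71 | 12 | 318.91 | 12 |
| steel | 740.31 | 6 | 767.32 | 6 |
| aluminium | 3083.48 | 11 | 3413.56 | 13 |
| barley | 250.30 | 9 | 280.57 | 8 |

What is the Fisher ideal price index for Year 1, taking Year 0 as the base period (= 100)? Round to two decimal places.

108.22

Laspeyres component (base-period weights):
ΣP(Year 1)Q(Year 0) = 318.91×12 + 767.32×6 + 3413.56×11 + 280.57×9 = 3826.92 + 4603.92 + 37549.16 + 2525.13 = 48505.13
ΣP(Year 0)Q(Year 0) = 355.71×12 + 740.31×6 + 3083.48×11 + 250.30×9 = 4268.52 + 4441.86 + 33918.28 + 2252.7 = 44881.36
L = 48505.13 / 44881.36 × 100 = 108.0741
Paasche component (current-period weights):
ΣP(Year 1)Q(Year 1) = 318.91×12 + 767.32×6 + 3413.56×13 + 280.57×8 = 3826.92 + 4603.92 + 44376.28 + 2244.56 = 55051.68
ΣP(Year 0)Q(Year 1) = 355.71×12 + 740.31×6 + 3083.48×13 + 250.30×8 = 4268.52 + 4441.86 + 40085.24 + 2002.4 = 50798.02
P = 55051.68 / 50798.02 × 100 = 108.3737
Fisher = √(L × P) = √(108.0741 × 108.3737) = 108.2238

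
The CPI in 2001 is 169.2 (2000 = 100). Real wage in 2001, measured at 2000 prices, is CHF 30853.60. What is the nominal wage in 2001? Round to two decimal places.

Nominal = Real × (Index/100) = 30853.60 × (169.2/100)
        = 30853.60 × 1.692 = 52204.2912

52204.29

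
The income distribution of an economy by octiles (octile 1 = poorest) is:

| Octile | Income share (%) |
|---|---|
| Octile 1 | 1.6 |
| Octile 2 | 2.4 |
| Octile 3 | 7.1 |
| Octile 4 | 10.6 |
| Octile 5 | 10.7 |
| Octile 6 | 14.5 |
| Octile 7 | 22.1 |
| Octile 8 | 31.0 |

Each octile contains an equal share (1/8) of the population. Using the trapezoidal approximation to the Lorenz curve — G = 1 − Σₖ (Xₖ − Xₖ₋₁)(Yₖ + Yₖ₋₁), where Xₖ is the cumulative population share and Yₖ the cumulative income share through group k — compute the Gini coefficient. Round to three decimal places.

Cumulative income shares Yₖ: 0.0160, 0.0400, 0.1110, 0.2170, 0.3240, 0.4690, 0.6900, 1.0000
Σ (Xₖ−Xₖ₋₁)(Yₖ+Yₖ₋₁) = (1/8)(0.0160+0.0000) + (1/8)(0.0400+0.0160) + (1/8)(0.1110+0.0400) + (1/8)(0.2170+0.1110) + (1/8)(0.3240+0.2170) + (1/8)(0.4690+0.3240) + (1/8)(0.6900+0.4690) + (1/8)(1.0000+0.6900)
  = 0.0020 + 0.0070 + 0.0189 + 0.0410 + 0.0676 + 0.0991 + 0.1449 + 0.2112 = 0.5917
G = 1 − 0.5917 = 0.4083

0.408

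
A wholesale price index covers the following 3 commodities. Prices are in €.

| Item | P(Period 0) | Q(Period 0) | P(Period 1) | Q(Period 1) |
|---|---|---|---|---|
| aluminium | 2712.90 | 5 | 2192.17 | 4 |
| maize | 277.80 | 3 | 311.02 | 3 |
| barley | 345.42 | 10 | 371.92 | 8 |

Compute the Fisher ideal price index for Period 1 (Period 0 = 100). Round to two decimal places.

87.60

Laspeyres component (base-period weights):
ΣP(Period 1)Q(Period 0) = 2192.17×5 + 311.02×3 + 371.92×10 = 10960.85 + 933.06 + 3719.2 = 15613.11
ΣP(Period 0)Q(Period 0) = 2712.90×5 + 277.80×3 + 345.42×10 = 13564.5 + 833.4 + 3454.2 = 17852.1
L = 15613.11 / 17852.1 × 100 = 87.4581
Paasche component (current-period weights):
ΣP(Period 1)Q(Period 1) = 2192.17×4 + 311.02×3 + 371.92×8 = 8768.68 + 933.06 + 2975.36 = 12677.1
ΣP(Period 0)Q(Period 1) = 2712.90×4 + 277.80×3 + 345.42×8 = 10851.6 + 833.4 + 2763.36 = 14448.36
P = 12677.1 / 14448.36 × 100 = 87.7408
Fisher = √(L × P) = √(87.4581 × 87.7408) = 87.5993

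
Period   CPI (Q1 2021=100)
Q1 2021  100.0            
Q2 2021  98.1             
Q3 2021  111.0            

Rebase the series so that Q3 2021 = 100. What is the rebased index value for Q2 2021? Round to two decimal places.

88.38

Rebased(Q2 2021) = 98.1 / 111.0 × 100 = 88.3784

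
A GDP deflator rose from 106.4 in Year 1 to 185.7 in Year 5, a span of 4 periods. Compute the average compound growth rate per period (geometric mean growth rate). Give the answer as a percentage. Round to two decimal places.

Growth factor = (185.7/106.4)^(1/4) = (1.745301)^(1/4) = 1.149390
Growth rate = 1.149390 − 1 = 0.149390 = 14.9390%

14.94%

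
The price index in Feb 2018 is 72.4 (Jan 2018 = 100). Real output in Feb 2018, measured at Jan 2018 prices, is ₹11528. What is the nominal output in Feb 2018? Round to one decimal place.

Nominal = Real × (Index/100) = 11528 × (72.4/100)
        = 11528 × 0.724 = 8346.2720

8346.3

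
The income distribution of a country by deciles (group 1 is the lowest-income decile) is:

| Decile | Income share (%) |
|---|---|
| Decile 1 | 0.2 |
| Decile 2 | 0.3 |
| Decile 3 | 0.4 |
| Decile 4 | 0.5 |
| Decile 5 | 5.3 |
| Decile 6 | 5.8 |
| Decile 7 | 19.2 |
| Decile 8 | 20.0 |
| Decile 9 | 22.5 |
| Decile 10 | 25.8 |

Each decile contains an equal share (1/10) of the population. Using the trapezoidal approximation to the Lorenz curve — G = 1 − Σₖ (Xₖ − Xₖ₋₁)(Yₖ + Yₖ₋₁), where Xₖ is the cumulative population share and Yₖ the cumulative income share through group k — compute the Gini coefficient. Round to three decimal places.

Cumulative income shares Yₖ: 0.0020, 0.0050, 0.0090, 0.0140, 0.0670, 0.1250, 0.3170, 0.5170, 0.7420, 1.0000
Σ (Xₖ−Xₖ₋₁)(Yₖ+Yₖ₋₁) = (1/10)(0.0020+0.0000) + (1/10)(0.0050+0.0020) + (1/10)(0.0090+0.0050) + (1/10)(0.0140+0.0090) + (1/10)(0.0670+0.0140) + (1/10)(0.1250+0.0670) + (1/10)(0.3170+0.1250) + (1/10)(0.5170+0.3170) + (1/10)(0.7420+0.5170) + (1/10)(1.0000+0.7420)
  = 0.0002 + 0.0007 + 0.0014 + 0.0023 + 0.0081 + 0.0192 + 0.0442 + 0.0834 + 0.1259 + 0.1742 = 0.4596
G = 1 − 0.4596 = 0.5404

0.540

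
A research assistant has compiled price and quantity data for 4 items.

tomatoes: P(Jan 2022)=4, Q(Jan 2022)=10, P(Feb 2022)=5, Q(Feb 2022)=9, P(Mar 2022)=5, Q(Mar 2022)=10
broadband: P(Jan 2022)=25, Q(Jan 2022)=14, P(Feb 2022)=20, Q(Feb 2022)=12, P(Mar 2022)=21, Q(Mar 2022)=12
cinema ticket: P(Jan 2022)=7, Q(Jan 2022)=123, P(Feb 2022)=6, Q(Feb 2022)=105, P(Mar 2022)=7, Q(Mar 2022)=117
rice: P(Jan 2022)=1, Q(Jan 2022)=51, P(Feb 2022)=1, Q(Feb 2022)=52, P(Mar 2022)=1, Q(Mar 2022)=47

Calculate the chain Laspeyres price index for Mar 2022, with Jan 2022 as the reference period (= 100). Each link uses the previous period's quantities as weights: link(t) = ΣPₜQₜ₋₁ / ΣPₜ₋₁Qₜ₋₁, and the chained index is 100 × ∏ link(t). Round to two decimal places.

Link Jan 2022→Feb 2022:
ΣP(Feb 2022)Q(Jan 2022) = 5×10 + 20×14 + 6×123 + 1×51 = 50 + 280 + 738 + 51 = 1119
ΣP(Jan 2022)Q(Jan 2022) = 4×10 + 25×14 + 7×123 + 1×51 = 40 + 350 + 861 + 51 = 1302
link = 1119/1302 = 0.859447
Link Feb 2022→Mar 2022:
ΣP(Mar 2022)Q(Feb 2022) = 5×9 + 21×12 + 7×105 + 1×52 = 45 + 252 + 735 + 52 = 1084
ΣP(Feb 2022)Q(Feb 2022) = 5×9 + 20×12 + 6×105 + 1×52 = 45 + 240 + 630 + 52 = 967
link = 1084/967 = 1.120993
Chained index = 100 × 0.859447 × 1.120993 = 96.3434

96.34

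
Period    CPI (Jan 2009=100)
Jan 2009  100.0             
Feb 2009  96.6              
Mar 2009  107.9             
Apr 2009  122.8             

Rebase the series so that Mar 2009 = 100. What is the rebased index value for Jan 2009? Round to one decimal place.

Rebased(Jan 2009) = 100.0 / 107.9 × 100 = 92.6784

92.7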